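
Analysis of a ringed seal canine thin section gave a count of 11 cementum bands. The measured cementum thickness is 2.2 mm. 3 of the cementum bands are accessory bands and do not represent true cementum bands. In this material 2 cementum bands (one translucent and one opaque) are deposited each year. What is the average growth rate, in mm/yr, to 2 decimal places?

0.55 mm/yr

True cementum band count = 11 − 3 = 8.
Dividing by 2 cementum bands per year: 8 / 2 = 4 years.
Mean rate = 2.2 mm / 4 years ≈ 0.55 mm/yr.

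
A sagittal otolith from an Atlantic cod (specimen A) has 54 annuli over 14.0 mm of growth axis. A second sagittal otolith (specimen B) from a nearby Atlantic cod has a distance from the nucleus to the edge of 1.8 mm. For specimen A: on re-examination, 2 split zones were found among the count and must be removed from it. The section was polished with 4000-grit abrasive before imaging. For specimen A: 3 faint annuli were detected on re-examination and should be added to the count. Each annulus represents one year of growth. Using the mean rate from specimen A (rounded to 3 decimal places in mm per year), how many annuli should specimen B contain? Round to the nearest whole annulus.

Specimen A: after corrections the count is 54 − 2 + 3 = 55 annuli.
A: Mean rate = 14.0 mm / 55 years ≈ 0.255 mm/year.
B spans 1.8 / 0.255 = 7.06 years ≈ 7 annuli.

7 annuli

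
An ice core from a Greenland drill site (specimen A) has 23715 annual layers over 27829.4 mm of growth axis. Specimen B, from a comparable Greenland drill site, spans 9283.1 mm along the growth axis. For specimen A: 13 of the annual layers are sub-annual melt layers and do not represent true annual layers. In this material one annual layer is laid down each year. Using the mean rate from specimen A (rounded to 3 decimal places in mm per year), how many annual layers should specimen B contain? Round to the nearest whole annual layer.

7907 annual layers

Specimen A: after corrections the count is 23715 − 13 = 23702 annual layers.
A: Mean rate = 27829.4 mm / 23702 years ≈ 1.174 mm per year.
B spans 9283.1 / 1.174 = 7907.24 years ≈ 7907 annual layers.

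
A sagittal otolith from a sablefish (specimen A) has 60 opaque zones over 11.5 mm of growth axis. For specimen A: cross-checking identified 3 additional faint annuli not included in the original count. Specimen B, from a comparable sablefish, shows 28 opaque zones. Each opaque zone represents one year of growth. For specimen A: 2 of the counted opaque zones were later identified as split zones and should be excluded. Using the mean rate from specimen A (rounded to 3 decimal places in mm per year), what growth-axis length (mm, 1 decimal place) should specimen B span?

5.3 mm

Specimen A: adjusted count: 60 − 2 + 3 = 61 opaque zones.
A: 11.5 mm over 61 years gives 11.5 / 61 ≈ 0.189 mm/yr.
Length of B = 0.189 × 28 = 5.3 mm.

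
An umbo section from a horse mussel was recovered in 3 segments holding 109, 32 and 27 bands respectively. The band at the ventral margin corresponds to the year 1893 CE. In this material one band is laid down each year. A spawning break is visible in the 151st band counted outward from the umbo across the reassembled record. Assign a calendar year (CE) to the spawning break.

Total bands = 109 + 32 + 27 = 168.
The spawning break sits at band 151 from the umbo, so 168 − 151 = 17 bands formed after it.
The band at the ventral margin is 1893 CE, so the spawning break dates to 1893 − 17 = 1876 CE.

1876 CE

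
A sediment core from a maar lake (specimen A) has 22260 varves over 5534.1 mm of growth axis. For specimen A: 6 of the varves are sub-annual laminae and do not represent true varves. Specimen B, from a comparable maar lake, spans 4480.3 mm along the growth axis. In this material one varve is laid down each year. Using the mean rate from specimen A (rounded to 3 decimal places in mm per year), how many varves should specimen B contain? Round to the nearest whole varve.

Specimen A: true varve count = 22260 − 6 = 22254.
A: 5534.1 mm over 22254 years gives 5534.1 / 22254 ≈ 0.249 mm/year.
B spans 4480.3 / 0.249 = 17993.17 years ≈ 17993 varves.

17993 varves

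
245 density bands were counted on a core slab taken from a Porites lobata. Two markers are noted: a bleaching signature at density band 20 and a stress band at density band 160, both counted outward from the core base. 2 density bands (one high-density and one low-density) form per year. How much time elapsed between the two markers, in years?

70 yr

160 − 20 = 140 density bands lie between the two events.
With 2 density bands per year, 140 / 2 = 70 years.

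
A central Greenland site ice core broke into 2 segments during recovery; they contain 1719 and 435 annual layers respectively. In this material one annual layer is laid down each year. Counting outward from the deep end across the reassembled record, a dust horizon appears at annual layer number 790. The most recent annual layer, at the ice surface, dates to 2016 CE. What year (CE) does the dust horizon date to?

Total annual layers = 1719 + 435 = 2154.
2154 − 790 = 1364 annual layers lie beyond the dust horizon toward the ice surface.
The annual layer at the ice surface is 2016 CE, so the dust horizon dates to 2016 − 1364 = 652 CE.

652 CE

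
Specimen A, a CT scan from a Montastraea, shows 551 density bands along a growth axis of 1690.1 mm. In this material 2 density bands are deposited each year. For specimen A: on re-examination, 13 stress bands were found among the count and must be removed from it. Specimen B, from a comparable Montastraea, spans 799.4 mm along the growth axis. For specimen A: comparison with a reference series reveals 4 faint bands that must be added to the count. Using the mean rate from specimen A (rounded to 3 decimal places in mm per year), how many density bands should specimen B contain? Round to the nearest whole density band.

256 density bands

Specimen A: after corrections the count is 551 − 13 + 4 = 542 density bands.
Specimen A: dividing by 2 density bands per year: 542 / 2 = 271 years.
A: Mean rate = 1690.1 mm / 271 years ≈ 6.237 mm/year.
B spans 799.4 / 6.237 = 128.17 years; at 2 density bands per year that is 128.17 × 2 ≈ 256 density bands.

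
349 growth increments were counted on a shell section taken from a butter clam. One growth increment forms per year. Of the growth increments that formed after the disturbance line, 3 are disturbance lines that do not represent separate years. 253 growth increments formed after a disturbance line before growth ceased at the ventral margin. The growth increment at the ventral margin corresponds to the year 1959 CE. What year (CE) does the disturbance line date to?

1709 CE

There are 253 growth increments younger than the disturbance line.
253 − 3 false = 250 true growth increments after the disturbance line.
Counting back 250 years from 1959 CE places the disturbance line in 1959 − 250 = 1709 CE.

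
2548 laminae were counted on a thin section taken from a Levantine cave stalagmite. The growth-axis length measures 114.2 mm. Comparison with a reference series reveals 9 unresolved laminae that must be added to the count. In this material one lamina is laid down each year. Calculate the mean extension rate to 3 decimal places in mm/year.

0.045 mm/year

True lamina count = 2548 + 9 = 2557.
Mean rate = 114.2 mm / 2557 years ≈ 0.045 mm/year.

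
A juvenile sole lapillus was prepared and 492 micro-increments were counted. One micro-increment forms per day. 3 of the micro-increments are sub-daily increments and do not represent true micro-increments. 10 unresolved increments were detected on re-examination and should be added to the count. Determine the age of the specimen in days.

Correcting the raw count gives 492 − 3 + 10 = 499 true micro-increments.
One micro-increment per day makes the duration 499 days.

499 days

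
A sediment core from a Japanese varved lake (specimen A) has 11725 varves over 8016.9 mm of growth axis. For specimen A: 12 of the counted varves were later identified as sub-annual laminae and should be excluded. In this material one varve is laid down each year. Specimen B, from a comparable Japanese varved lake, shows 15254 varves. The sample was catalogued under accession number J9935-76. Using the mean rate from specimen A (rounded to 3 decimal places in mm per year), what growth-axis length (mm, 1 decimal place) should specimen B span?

Specimen A: true varve count = 11725 − 12 = 11713.
A: Mean rate = 8016.9 mm / 11713 years ≈ 0.684 mm per year.
B's length ≈ 0.684 × 15254 = 10433.7 mm.

10433.7 mm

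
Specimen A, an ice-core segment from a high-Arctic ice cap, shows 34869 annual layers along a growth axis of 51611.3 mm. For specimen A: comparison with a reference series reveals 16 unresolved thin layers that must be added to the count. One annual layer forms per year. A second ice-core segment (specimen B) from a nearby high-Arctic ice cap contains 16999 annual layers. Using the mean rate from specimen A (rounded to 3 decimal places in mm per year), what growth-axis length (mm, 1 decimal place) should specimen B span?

Specimen A: true annual layer count = 34869 + 16 = 34885.
A: Extension rate ≈ 51611.3 / 34885 = 1.479 mm/yr.
B's length ≈ 1.479 × 16999 = 25141.5 mm.

25141.5 mm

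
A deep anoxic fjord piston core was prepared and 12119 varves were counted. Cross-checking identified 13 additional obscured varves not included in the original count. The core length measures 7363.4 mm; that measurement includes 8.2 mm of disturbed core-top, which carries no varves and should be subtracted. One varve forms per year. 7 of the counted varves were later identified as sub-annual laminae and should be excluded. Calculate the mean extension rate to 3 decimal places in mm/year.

0.607 mm/year

True varve count = 12119 − 7 + 13 = 12125.
The growth record spans 7363.4 − 8.2 = 7355.2 mm.
Mean rate = 7355.2 mm / 12125 years ≈ 0.607 mm/year.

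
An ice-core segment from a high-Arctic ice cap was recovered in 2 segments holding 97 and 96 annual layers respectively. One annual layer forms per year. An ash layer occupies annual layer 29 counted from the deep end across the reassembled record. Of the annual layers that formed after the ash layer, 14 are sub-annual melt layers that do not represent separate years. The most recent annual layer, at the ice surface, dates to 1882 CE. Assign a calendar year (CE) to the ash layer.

1732 CE

Total annual layers = 97 + 96 = 193.
The ash layer sits at annual layer 29 from the deep end, so 193 − 29 = 164 annual layers formed after it.
Excluding 14 false annual layers: 164 − 14 = 150.
Counting back 150 years from 1882 CE places the ash layer in 1882 − 150 = 1732 CE.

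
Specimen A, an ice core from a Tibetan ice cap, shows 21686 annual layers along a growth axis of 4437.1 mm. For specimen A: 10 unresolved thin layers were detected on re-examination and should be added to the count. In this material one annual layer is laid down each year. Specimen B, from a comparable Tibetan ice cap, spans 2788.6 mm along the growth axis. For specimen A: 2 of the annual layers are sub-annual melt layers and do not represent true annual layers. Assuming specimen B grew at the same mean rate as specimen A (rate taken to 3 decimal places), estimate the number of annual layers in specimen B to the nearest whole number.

13603 annual layers

Specimen A: after corrections the count is 21686 − 2 + 10 = 21694 annual layers.
A: Extension rate ≈ 4437.1 / 21694 = 0.205 mm per year.
B spans 2788.6 / 0.205 = 13602.93 years ≈ 13603 annual layers.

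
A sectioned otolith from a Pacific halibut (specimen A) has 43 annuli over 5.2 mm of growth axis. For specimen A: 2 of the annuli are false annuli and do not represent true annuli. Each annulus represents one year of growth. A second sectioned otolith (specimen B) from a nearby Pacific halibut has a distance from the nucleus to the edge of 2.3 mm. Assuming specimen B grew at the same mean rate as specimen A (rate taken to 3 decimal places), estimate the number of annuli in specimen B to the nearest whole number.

Specimen A: after corrections the count is 43 − 2 = 41 annuli.
A: 5.2 mm over 41 years gives 5.2 / 41 ≈ 0.127 mm per year.
Specimen B: 2.3 mm / 0.127 mm per year = 18.11 years ≈ 18 annuli.

18 annuli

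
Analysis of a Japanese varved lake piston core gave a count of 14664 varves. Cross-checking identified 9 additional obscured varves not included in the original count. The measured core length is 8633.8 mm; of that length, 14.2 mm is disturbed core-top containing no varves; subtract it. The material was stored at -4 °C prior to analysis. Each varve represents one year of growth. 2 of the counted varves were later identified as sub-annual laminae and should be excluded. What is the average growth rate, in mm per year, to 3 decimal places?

After corrections the count is 14664 − 2 + 9 = 14671 varves.
Removing the 14.2 mm offcut leaves 8633.8 − 14.2 = 8619.6 mm.
Mean rate = 8619.6 mm / 14671 years ≈ 0.588 mm per year.

0.588 mm per year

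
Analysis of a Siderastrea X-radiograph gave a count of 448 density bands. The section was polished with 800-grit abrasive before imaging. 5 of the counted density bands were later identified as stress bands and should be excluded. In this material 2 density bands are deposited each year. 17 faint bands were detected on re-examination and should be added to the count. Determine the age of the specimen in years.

True density band count = 448 − 5 + 17 = 460.
460 density bands at 2 per year is 460 / 2 = 230 years.

230 years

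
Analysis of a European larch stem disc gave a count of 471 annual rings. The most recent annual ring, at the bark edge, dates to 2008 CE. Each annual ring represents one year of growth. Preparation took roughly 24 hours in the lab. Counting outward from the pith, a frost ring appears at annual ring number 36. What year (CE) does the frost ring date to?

1573 CE

Between annual ring 36 and the bark edge there are 471 − 36 = 435 annual rings.
The annual ring at the bark edge is 2008 CE, so the frost ring dates to 2008 − 435 = 1573 CE.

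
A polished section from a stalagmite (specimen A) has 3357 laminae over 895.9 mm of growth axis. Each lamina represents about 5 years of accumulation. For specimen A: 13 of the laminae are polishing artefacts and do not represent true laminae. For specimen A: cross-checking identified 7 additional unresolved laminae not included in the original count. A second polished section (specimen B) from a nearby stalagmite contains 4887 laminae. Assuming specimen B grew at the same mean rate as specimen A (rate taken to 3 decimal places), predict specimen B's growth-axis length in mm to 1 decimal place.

Specimen A: true lamina count = 3357 − 13 + 7 = 3351.
Specimen A: multiplying by 5 years per lamina: 3351 × 5 = 16755 years.
A: Extension rate ≈ 895.9 / 16755 = 0.053 mm/yr.
Specimen B: 4887 laminae at 5 years each span 4887 × 5 = 24435 years. Length of B = 0.053 × 24435 = 1295.1 mm.

1295.1 mm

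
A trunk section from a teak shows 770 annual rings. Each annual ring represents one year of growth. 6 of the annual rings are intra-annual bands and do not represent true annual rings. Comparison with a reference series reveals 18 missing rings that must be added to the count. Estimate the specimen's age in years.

True annual ring count = 770 − 6 + 18 = 782.
At one annual ring per year, that is 782 years.

782 years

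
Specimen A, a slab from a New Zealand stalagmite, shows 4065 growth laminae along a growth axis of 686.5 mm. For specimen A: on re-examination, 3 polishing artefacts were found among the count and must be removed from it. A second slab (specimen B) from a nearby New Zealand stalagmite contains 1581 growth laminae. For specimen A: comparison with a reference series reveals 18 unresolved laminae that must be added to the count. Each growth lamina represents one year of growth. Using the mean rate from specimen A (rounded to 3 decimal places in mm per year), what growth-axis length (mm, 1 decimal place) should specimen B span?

Specimen A: correcting the raw count gives 4065 − 3 + 18 = 4080 true growth laminae.
A: Mean rate = 686.5 mm / 4080 years ≈ 0.168 mm/year.
For B, 0.168 mm/year × 1581 years = 265.6 mm.

265.6 mm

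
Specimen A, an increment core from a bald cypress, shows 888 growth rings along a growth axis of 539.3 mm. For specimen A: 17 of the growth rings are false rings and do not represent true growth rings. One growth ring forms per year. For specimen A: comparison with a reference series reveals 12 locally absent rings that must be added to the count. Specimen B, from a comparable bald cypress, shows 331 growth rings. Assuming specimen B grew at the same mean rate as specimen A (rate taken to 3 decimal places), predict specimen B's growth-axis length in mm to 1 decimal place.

202.2 mm

Specimen A: correcting the raw count gives 888 − 17 + 12 = 883 true growth rings.
A: Mean rate = 539.3 mm / 883 years ≈ 0.611 mm/year.
B's length ≈ 0.611 × 331 = 202.2 mm.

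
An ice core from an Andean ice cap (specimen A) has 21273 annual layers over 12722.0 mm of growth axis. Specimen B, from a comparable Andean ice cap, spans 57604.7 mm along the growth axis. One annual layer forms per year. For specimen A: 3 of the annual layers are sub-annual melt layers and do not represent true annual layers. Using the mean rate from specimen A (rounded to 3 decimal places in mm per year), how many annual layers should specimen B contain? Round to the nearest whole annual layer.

Specimen A: after corrections the count is 21273 − 3 = 21270 annual layers.
A: 12722.0 mm over 21270 years gives 12722.0 / 21270 ≈ 0.598 mm/year.
For B, 57604.7 / 0.598 = 96328.93 years ≈ 96329 annual layers.

96329 annual layers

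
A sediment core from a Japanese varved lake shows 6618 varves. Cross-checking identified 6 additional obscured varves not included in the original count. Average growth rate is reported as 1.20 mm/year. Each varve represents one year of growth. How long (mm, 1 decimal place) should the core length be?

Adjusted count: 6618 + 6 = 6624 varves.
6624 years at 1.20 mm/year gives 1.20 × 6624 = 7948.8 mm.

7948.8 mm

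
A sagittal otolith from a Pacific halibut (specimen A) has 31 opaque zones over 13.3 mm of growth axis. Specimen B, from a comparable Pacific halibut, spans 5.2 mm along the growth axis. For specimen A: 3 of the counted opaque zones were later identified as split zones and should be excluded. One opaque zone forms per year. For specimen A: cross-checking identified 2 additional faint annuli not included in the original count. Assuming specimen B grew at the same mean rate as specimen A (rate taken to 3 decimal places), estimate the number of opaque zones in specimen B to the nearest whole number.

12 opaque zones

Specimen A: true opaque zone count = 31 − 3 + 2 = 30.
A: Mean rate = 13.3 mm / 30 years ≈ 0.443 mm/year.
Specimen B: 5.2 mm / 0.443 mm per year = 11.74 years ≈ 12 opaque zones.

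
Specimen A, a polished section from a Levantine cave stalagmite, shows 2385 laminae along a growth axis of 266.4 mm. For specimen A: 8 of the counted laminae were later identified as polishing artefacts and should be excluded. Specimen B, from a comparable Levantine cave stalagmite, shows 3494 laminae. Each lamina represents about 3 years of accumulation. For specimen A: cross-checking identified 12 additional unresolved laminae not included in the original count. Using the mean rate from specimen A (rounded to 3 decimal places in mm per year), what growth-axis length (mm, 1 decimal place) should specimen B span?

Specimen A: correcting the raw count gives 2385 − 8 + 12 = 2389 true laminae.
Specimen A: 2389 laminae at 3 years each span 2389 × 3 = 7167 years.
A: Mean rate = 266.4 mm / 7167 years ≈ 0.037 mm/yr.
Specimen B: at 3 years per lamina, 3494 × 3 = 10482 years. B's length ≈ 0.037 × 10482 = 387.8 mm.

387.8 mm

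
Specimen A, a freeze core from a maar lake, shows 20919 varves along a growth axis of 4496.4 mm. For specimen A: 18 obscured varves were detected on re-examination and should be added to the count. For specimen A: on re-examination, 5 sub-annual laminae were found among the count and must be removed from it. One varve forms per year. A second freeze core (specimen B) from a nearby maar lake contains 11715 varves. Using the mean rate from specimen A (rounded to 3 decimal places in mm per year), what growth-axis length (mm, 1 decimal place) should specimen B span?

2518.7 mm

Specimen A: true varve count = 20919 − 5 + 18 = 20932.
A: Mean rate = 4496.4 mm / 20932 years ≈ 0.215 mm per year.
Length of B = 0.215 × 11715 = 2518.7 mm.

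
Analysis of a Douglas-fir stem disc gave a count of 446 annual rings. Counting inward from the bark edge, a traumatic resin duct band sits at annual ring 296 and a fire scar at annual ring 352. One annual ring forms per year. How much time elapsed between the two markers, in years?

56 years

Separation: 352 − 296 = 56 annual rings.
That is 56 years at one annual ring per year.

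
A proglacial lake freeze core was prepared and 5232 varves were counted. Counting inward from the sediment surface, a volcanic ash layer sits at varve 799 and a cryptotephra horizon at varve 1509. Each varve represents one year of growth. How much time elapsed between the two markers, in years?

Separation: 1509 − 799 = 710 varves.
At one varve per year, 710 years elapsed between them.

710 yr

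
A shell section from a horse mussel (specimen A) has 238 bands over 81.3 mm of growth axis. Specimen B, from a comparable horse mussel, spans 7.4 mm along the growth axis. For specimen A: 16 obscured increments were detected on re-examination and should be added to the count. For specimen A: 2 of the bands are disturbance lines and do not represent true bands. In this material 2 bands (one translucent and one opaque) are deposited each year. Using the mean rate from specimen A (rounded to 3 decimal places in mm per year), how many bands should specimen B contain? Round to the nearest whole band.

23 bands

Specimen A: correcting the raw count gives 238 − 2 + 16 = 252 true bands.
Specimen A: dividing by 2 bands per year: 252 / 2 = 126 years.
A: 81.3 mm over 126 years gives 81.3 / 126 ≈ 0.645 mm per year.
Specimen B: 7.4 mm / 0.645 mm per year = 11.47 years; at 2 bands per year that is 11.47 × 2 ≈ 23 bands.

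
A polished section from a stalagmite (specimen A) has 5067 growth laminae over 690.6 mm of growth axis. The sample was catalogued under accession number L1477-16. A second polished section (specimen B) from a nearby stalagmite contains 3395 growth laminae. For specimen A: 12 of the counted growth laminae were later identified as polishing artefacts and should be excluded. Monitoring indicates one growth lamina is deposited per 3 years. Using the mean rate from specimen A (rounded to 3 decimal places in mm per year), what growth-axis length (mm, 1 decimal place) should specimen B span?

468.5 mm

Specimen A: after corrections the count is 5067 − 12 = 5055 growth laminae.
Specimen A: at 3 years per growth lamina, 5055 × 3 = 15165 years.
A: Extension rate ≈ 690.6 / 15165 = 0.046 mm per year.
Specimen B: multiplying by 3 years per growth lamina: 3395 × 3 = 10185 years. For B, 0.046 mm/year × 10185 years = 468.5 mm.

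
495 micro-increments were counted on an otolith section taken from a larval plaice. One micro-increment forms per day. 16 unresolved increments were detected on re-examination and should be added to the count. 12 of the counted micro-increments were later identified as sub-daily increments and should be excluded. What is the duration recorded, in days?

Adjusted count: 495 − 12 + 16 = 499 micro-increments.
With a one-to-one micro-increment periodicity this is 499 days.

499 days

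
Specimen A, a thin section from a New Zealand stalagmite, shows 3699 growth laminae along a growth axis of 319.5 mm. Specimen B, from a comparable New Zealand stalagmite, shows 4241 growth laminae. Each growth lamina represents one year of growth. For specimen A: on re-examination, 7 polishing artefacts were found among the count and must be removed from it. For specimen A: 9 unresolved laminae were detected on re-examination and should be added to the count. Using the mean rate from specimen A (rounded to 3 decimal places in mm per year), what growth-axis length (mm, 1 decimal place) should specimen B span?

364.7 mm

Specimen A: true growth lamina count = 3699 − 7 + 9 = 3701.
A: Extension rate ≈ 319.5 / 3701 = 0.086 mm/year.
B's length ≈ 0.086 × 4241 = 364.7 mm.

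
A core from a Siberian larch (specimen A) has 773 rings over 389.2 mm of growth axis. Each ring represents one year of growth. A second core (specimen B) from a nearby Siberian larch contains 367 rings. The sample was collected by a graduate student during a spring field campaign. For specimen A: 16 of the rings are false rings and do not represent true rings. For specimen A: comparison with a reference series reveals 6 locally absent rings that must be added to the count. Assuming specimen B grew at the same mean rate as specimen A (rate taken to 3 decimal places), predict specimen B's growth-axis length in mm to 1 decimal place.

187.2 mm

Specimen A: adjusted count: 773 − 16 + 6 = 763 rings.
A: 389.2 mm over 763 years gives 389.2 / 763 ≈ 0.510 mm per year.
Length of B = 0.510 × 367 = 187.2 mm.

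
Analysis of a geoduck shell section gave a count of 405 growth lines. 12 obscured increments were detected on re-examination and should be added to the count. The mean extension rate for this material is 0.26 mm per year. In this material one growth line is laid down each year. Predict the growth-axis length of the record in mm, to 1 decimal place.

108.4 mm

After corrections the count is 405 + 12 = 417 growth lines.
417 years at 0.26 mm/year gives 0.26 × 417 = 108.4 mm.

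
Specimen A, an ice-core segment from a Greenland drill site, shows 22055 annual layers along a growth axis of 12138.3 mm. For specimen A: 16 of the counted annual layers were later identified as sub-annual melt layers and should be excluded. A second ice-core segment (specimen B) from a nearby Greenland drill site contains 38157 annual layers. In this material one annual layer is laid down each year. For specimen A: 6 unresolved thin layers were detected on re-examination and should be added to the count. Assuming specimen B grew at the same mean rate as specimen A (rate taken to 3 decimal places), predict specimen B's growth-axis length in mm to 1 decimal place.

21024.5 mm

Specimen A: after corrections the count is 22055 − 16 + 6 = 22045 annual layers.
A: Extension rate ≈ 12138.3 / 22045 = 0.551 mm/year.
For B, 0.551 mm/year × 38157 years = 21024.5 mm.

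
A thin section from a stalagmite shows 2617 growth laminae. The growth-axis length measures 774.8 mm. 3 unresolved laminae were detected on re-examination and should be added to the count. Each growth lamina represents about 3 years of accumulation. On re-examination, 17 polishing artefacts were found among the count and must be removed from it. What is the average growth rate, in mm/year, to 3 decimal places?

0.099 mm/year

Adjusted count: 2617 − 17 + 3 = 2603 growth laminae.
At 3 years per growth lamina, 2603 × 3 = 7809 years.
Extension rate ≈ 774.8 / 7809 = 0.099 mm/year.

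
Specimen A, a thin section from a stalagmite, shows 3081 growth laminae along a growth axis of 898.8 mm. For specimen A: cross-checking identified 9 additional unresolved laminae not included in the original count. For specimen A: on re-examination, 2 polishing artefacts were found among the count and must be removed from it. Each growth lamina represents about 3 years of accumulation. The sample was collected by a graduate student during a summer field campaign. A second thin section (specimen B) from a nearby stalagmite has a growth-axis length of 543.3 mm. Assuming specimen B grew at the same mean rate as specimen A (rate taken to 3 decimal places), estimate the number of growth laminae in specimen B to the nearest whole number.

1867 growth laminae

Specimen A: adjusted count: 3081 − 2 + 9 = 3088 growth laminae.
Specimen A: at 3 years per growth lamina, 3088 × 3 = 9264 years.
A: Mean rate = 898.8 mm / 9264 years ≈ 0.097 mm/year.
For B, 543.3 / 0.097 = 5601.03 years; at 3 years per growth lamina that is 5601.03 / 3 ≈ 1867 growth laminae.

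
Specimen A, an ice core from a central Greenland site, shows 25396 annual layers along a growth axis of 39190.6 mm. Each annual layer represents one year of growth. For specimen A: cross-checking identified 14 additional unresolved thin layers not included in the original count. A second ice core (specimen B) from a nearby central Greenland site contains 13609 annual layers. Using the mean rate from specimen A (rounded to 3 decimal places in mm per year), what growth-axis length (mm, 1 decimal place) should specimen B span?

Specimen A: true annual layer count = 25396 + 14 = 25410.
A: Mean rate = 39190.6 mm / 25410 years ≈ 1.542 mm per year.
For B, 1.542 mm/year × 13609 years = 20985.1 mm.

20985.1 mm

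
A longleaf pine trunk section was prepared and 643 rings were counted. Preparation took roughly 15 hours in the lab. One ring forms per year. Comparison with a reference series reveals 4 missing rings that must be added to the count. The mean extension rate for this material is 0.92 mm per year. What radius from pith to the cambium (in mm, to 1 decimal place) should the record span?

595.2 mm

After corrections the count is 643 + 4 = 647 rings.
647 years at 0.92 mm/year gives 0.92 × 647 = 595.2 mm.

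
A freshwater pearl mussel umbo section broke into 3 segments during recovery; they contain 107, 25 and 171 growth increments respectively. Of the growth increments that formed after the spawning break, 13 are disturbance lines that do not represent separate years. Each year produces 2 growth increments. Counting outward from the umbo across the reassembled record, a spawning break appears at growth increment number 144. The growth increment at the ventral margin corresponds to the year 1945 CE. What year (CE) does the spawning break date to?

1872 CE

Total growth increments = 107 + 25 + 171 = 303.
303 − 144 = 159 growth increments lie beyond the spawning break toward the ventral margin.
159 − 13 false = 146 true growth increments after the spawning break.
146 growth increments at 2 per year is 146 / 2 = 73 years.
Counting back 73 years from 1945 CE places the spawning break in 1945 − 73 = 1872 CE.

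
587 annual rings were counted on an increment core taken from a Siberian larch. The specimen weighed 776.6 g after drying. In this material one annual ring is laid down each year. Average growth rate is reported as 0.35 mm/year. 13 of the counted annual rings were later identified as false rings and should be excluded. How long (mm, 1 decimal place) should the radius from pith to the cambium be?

200.9 mm

Correcting the raw count gives 587 − 13 = 574 true annual rings.
Length ≈ 0.35 × 574 = 200.9 mm.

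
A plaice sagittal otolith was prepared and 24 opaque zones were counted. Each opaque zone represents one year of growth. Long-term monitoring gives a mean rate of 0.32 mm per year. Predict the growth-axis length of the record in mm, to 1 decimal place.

24 years of growth are recorded.
24 years at 0.32 mm/year gives 0.32 × 24 = 7.7 mm.

7.7 mm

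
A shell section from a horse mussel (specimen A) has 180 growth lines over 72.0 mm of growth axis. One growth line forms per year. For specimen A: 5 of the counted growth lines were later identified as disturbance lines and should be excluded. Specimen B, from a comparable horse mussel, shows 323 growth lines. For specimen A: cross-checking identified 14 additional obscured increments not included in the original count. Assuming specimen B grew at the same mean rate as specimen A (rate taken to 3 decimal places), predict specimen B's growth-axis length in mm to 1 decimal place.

123.1 mm

Specimen A: true growth line count = 180 − 5 + 14 = 189.
A: Extension rate ≈ 72.0 / 189 = 0.381 mm/yr.
B's length ≈ 0.381 × 323 = 123.1 mm.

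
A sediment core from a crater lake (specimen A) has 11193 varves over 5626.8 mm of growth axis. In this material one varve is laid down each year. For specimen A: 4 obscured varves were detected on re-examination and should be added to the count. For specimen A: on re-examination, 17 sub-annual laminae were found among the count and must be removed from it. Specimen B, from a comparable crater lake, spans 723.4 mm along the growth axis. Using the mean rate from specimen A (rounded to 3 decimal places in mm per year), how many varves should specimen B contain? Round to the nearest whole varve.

Specimen A: true varve count = 11193 − 17 + 4 = 11180.
A: 5626.8 mm over 11180 years gives 5626.8 / 11180 ≈ 0.503 mm/year.
For B, 723.4 / 0.503 = 1438.17 years ≈ 1438 varves.

1438 varves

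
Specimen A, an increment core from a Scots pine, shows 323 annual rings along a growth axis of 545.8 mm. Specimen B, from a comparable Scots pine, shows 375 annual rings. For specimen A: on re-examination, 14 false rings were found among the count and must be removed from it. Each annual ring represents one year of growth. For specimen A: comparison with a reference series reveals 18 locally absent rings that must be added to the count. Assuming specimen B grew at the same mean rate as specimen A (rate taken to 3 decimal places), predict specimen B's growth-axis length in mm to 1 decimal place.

625.9 mm

Specimen A: adjusted count: 323 − 14 + 18 = 327 annual rings.
A: Extension rate ≈ 545.8 / 327 = 1.669 mm/year.
For B, 1.669 mm/year × 375 years = 625.9 mm.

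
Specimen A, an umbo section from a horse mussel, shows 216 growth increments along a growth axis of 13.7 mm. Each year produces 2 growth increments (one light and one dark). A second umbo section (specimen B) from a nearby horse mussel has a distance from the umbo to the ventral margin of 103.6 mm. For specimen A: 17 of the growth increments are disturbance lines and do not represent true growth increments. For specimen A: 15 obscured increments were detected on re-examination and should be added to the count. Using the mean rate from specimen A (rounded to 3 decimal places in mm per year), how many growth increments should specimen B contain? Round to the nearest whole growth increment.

Specimen A: true growth increment count = 216 − 17 + 15 = 214.
Specimen A: 214 growth increments at 2 per year is 214 / 2 = 107 years.
A: Extension rate ≈ 13.7 / 107 = 0.128 mm/year.
For B, 103.6 / 0.128 = 809.37 years; at 2 growth increments per year that is 809.37 × 2 ≈ 1619 growth increments.

1619 growth increments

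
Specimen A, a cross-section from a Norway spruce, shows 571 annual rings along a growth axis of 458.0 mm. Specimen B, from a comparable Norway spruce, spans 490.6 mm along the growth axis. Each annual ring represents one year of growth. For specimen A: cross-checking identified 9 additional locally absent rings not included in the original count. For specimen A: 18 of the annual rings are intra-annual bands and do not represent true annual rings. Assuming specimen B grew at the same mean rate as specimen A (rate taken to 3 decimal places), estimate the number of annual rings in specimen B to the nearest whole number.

602 annual rings

Specimen A: adjusted count: 571 − 18 + 9 = 562 annual rings.
A: Mean rate = 458.0 mm / 562 years ≈ 0.815 mm/year.
For B, 490.6 / 0.815 = 601.96 years ≈ 602 annual rings.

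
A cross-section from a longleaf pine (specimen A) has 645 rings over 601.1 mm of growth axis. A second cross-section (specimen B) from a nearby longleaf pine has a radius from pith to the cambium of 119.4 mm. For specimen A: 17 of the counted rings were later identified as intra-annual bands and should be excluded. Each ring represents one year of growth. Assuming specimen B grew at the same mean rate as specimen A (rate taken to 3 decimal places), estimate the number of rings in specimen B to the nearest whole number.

Specimen A: after corrections the count is 645 − 17 = 628 rings.
A: Extension rate ≈ 601.1 / 628 = 0.957 mm/yr.
For B, 119.4 / 0.957 = 124.76 years ≈ 125 rings.

125 rings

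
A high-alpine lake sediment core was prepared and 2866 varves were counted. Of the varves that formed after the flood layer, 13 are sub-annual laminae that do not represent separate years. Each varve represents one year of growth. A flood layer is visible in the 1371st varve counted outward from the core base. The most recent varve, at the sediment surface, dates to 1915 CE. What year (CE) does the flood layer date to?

2866 − 1371 = 1495 varves lie beyond the flood layer toward the sediment surface.
1495 − 13 false = 1482 true varves after the flood layer.
The varve at the sediment surface is 1915 CE, so the flood layer dates to 1915 − 1482 = 433 CE.

433 CE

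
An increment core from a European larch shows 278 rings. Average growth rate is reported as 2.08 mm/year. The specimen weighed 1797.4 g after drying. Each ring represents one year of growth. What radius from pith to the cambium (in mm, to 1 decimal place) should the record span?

578.2 mm

278 years of growth are recorded.
Predicted length = 2.08 mm/year × 278 years = 578.2 mm.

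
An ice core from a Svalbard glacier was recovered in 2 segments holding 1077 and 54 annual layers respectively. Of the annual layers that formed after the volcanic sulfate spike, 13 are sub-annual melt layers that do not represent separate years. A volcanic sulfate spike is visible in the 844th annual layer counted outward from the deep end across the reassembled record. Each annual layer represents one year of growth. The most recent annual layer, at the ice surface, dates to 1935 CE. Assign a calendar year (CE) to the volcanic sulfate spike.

1661 CE

Total annual layers = 1077 + 54 = 1131.
The volcanic sulfate spike sits at annual layer 844 from the deep end, so 1131 − 844 = 287 annual layers formed after it.
Excluding 13 false annual layers: 287 − 13 = 274.
Counting back 274 years from 1935 CE places the volcanic sulfate spike in 1935 − 274 = 1661 CE.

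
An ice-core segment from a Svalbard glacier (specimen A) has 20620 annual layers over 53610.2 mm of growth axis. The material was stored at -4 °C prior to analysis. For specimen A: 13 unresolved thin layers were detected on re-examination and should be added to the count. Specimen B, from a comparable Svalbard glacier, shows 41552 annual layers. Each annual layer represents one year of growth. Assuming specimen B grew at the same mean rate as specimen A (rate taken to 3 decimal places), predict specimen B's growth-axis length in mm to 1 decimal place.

Specimen A: after corrections the count is 20620 + 13 = 20633 annual layers.
A: 53610.2 mm over 20633 years gives 53610.2 / 20633 ≈ 2.598 mm per year.
Length of B = 2.598 × 41552 = 107952.1 mm.

107952.1 mm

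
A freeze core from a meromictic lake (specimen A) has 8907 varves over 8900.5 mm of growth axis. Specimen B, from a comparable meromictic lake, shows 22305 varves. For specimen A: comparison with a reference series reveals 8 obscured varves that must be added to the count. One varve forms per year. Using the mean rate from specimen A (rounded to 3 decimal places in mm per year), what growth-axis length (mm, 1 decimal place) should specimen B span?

Specimen A: true varve count = 8907 + 8 = 8915.
A: Extension rate ≈ 8900.5 / 8915 = 0.998 mm/yr.
Length of B = 0.998 × 22305 = 22260.4 mm.

22260.4 mm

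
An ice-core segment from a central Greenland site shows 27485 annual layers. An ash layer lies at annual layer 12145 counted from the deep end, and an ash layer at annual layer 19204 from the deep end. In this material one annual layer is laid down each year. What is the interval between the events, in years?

7059 years

Separation: 19204 − 12145 = 7059 annual layers.
At one annual layer per year, 7059 years elapsed between them.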